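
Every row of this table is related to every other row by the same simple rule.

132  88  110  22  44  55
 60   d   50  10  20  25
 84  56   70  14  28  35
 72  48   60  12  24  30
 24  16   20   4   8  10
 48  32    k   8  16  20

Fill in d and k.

d = 40, k = 40

Each row is a constant multiple of every other row — this is a multiplication table with the headers hidden.
Row 2 is 20/44 = 5/11 times row 1, so its entry in column 2 is 88 × 5/11 = 40.
Row 6 is 16/44 = 4/11 times row 1, so its entry in column 3 is 110 × 4/11 = 40.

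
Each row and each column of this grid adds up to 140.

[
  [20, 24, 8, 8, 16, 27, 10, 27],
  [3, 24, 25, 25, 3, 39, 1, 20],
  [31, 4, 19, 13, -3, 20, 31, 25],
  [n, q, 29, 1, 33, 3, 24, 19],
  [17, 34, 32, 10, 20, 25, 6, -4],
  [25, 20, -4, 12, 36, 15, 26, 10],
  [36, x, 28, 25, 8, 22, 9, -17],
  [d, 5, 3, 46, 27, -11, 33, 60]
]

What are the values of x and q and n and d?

x = 29, q = 0, n = 31, d = -23

Row 7: 36 + 28 + 25 + 8 + 22 + 9 − 17 = 111, so its missing entry is 140 − 111 = 29.
Column 2: 24 + 24 + 4 + 34 + 20 + 29 + 5 = 140, so its missing entry is 140 − 140 = 0.
Row 8: 5 + 3 + 46 + 27 − 11 + 33 + 60 = 163, so its missing entry is 140 − 163 = -23.
Row 4: 0 + 29 + 1 + 33 + 3 + 24 + 19 = 109, so its missing entry is 140 − 109 = 31.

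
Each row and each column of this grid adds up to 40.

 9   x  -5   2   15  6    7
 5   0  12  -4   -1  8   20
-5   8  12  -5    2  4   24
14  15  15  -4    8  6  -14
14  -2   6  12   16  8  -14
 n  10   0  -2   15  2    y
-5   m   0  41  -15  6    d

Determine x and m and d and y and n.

Row 1 has 9 − 5 + 2 + 15 + 6 + 7 = 34; the blank must be 40 − 34 = 6.
Column 2 has 6 + 0 + 8 + 15 − 2 + 10 = 37; the blank must be 40 − 37 = 3.
Column 1 has 9 + 5 − 5 + 14 + 14 − 5 = 32; the blank must be 40 − 32 = 8.
Row 6 has 8 + 10 + 0 − 2 + 15 + 2 = 33; the blank must be 40 − 33 = 7.
Row 7 has -5 + 3 + 0 + 41 − 15 + 6 = 30; the blank must be 40 − 30 = 10.

x = 6, m = 3, d = 10, y = 7, n = 8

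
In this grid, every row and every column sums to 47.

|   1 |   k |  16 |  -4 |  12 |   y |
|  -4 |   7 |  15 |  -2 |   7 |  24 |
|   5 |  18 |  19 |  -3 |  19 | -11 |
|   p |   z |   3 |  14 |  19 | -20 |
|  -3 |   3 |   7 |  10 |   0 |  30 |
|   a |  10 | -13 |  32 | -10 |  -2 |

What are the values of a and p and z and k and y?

The known cells in row 6 total 17, leaving 47 − 17 = 30 for the blank.
The known cells in column 1 total 29, leaving 47 − 29 = 18 for the blank.
The known cells in row 4 total 34, leaving 47 − 34 = 13 for the blank.
The known cells in column 2 total 51, leaving 47 − 51 = -4 for the blank.
The known cells in row 1 total 21, leaving 47 − 21 = 26 for the blank.

a = 30, p = 18, z = 13, k = -4, y = 26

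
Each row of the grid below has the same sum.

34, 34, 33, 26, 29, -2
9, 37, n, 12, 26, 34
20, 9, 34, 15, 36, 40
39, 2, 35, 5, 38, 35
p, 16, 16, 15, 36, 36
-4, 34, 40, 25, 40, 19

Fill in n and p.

The complete rows each total 154.
Row 2 is missing 154 − 118 = 36 (since 9 + 37 + 12 + 26 + 34 = 118).
Row 5 is missing 154 − 119 = 35 (since 16 + 16 + 15 + 36 + 36 = 119).

n = 36, p = 35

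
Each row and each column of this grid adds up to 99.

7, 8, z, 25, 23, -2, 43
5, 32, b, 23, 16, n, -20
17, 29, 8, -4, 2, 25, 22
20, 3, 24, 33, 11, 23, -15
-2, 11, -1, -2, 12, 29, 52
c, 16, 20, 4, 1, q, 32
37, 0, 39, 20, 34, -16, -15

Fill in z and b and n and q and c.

Row 1 has 7 + 8 + 25 + 23 − 2 + 43 = 104; the blank must be 99 − 104 = -5.
Column 3 has -5 + 8 + 24 − 1 + 20 + 39 = 85; the blank must be 99 − 85 = 14.
Row 2 has 5 + 32 + 14 + 23 + 16 − 20 = 70; the blank must be 99 − 70 = 29.
Column 6 has -2 + 29 + 25 + 23 + 29 − 16 = 88; the blank must be 99 − 88 = 11.
Row 6 has 16 + 20 + 4 + 1 + 11 + 32 = 84; the blank must be 99 − 84 = 15.

z = -5, b = 14, n = 29, q = 11, c = 15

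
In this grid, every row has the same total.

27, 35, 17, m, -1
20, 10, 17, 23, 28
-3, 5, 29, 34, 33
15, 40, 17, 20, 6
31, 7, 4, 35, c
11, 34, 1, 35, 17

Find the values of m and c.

Rows 3 and 4 both add up to 98, so every row sums to 98.
Row 1: 27 + 35 + 17 − 1 = 78, so the missing entry is 98 − 78 = 20.
Row 5: 31 + 7 + 4 + 35 = 77, so the missing entry is 98 − 77 = 21.

m = 20, c = 21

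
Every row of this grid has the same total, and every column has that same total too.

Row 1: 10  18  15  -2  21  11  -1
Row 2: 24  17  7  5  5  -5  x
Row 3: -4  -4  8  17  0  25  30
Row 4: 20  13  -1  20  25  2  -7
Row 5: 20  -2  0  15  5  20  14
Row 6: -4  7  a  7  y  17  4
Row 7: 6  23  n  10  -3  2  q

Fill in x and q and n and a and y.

x = 19, q = 13, n = 21, a = 22, y = 19

Rows 1 and 3 both sum to 72, so that's the common total.
The known cells in column 5 total 53, leaving 72 − 53 = 19 for the blank.
The known cells in row 2 total 53, leaving 72 − 53 = 19 for the blank.
The known cells in column 7 total 59, leaving 72 − 59 = 13 for the blank.
The known cells in row 7 total 51, leaving 72 − 51 = 21 for the blank.
The known cells in row 6 total 50, leaving 72 − 50 = 22 for the blank.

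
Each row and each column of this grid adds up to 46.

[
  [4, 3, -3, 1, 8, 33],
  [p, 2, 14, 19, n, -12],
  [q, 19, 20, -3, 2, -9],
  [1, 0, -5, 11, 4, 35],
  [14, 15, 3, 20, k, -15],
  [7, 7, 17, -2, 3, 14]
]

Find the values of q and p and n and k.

The known cells in row 3 total 29, leaving 46 − 29 = 17 for the blank.
The known cells in column 1 total 43, leaving 46 − 43 = 3 for the blank.
The known cells in row 5 total 37, leaving 46 − 37 = 9 for the blank.
The known cells in row 2 total 26, leaving 46 − 26 = 20 for the blank.

q = 17, p = 3, n = 20, k = 9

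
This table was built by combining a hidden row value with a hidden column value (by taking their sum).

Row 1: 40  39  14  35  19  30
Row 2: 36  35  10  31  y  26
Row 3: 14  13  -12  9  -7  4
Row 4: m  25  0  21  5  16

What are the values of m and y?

m = 26, y = 15

The difference between any two rows is the same in every column — this is an addition table with the headers hidden.
Row 4 minus row 1 is 25 − 39 = -14, so its entry in column 1 is 40 + (-14) = 26.
Row 2 minus row 1 is 35 − 39 = -4, so its entry in column 5 is 19 + (-4) = 15.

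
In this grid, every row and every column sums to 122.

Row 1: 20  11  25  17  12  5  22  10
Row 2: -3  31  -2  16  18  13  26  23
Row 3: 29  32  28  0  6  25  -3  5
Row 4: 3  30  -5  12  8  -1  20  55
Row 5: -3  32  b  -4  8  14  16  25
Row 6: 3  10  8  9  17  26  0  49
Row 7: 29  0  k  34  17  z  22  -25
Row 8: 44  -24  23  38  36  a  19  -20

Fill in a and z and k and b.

Row 5: -3 + 32 − 4 + 8 + 14 + 16 + 25 = 88, so its missing entry is 122 − 88 = 34.
Row 8: 44 − 24 + 23 + 38 + 36 + 19 − 20 = 116, so its missing entry is 122 − 116 = 6.
Column 3: 25 − 2 + 28 − 5 + 34 + 8 + 23 = 111, so its missing entry is 122 − 111 = 11.
Row 7: 29 + 0 + 11 + 34 + 17 + 22 − 25 = 88, so its missing entry is 122 − 88 = 34.

a = 6, z = 34, k = 11, b = 34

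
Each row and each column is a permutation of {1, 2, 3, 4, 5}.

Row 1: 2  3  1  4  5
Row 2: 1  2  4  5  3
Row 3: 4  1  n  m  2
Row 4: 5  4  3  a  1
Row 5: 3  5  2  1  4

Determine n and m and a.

n = 5, m = 3, a = 2

Cell (4,4): row 4 already has {1, 3, 4, 5} → 2.
Cell (3,4): column 4 already has {1, 2, 4, 5} → 3.
At (row 3, col 3): row 3 already has {1, 2, 3, 4}, so the value is 5.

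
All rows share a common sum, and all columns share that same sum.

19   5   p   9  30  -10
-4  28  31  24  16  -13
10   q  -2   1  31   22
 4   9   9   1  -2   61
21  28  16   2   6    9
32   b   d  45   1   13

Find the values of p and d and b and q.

p = 29, d = -1, b = -8, q = 20

Rows 2 and 4 both sum to 82, so that's the common total.
Row 1 has 19 + 5 + 9 + 30 − 10 = 53; the blank must be 82 − 53 = 29.
Row 3 has 10 − 2 + 1 + 31 + 22 = 62; the blank must be 82 − 62 = 20.
Column 2 has 5 + 28 + 20 + 9 + 28 = 90; the blank must be 82 − 90 = -8.
Row 6 has 32 − 8 + 45 + 1 + 13 = 83; the blank must be 82 − 83 = -1.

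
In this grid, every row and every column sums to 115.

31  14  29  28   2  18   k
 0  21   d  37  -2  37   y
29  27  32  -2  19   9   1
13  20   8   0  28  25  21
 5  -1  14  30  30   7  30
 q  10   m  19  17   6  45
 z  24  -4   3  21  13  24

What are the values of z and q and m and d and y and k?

The known cells in row 1 total 122, leaving 115 − 122 = -7 for the blank.
The known cells in row 7 total 81, leaving 115 − 81 = 34 for the blank.
The known cells in column 1 total 112, leaving 115 − 112 = 3 for the blank.
The known cells in column 7 total 114, leaving 115 − 114 = 1 for the blank.
The known cells in row 2 total 94, leaving 115 − 94 = 21 for the blank.
The known cells in row 6 total 100, leaving 115 − 100 = 15 for the blank.

z = 34, q = 3, m = 15, d = 21, y = 1, k = -7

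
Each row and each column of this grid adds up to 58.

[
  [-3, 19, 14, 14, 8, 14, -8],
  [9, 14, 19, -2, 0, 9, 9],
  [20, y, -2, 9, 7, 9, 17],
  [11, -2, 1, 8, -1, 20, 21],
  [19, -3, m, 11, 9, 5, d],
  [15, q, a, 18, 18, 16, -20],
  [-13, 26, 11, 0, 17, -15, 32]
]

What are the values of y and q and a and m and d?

y = -2, q = 6, a = 5, m = 10, d = 7

Row 3 has 20 − 2 + 9 + 7 + 9 + 17 = 60; the blank must be 58 − 60 = -2.
Column 7 has -8 + 9 + 17 + 21 − 20 + 32 = 51; the blank must be 58 − 51 = 7.
Column 2 has 19 + 14 − 2 − 2 − 3 + 26 = 52; the blank must be 58 − 52 = 6.
Row 5 has 19 − 3 + 11 + 9 + 5 + 7 = 48; the blank must be 58 − 48 = 10.
Row 6 has 15 + 6 + 18 + 18 + 16 − 20 = 53; the blank must be 58 − 53 = 5.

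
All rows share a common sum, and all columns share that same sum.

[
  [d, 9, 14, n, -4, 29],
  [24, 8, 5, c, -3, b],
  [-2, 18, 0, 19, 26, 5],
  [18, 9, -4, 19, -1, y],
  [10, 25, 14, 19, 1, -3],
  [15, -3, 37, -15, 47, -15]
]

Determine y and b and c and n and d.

y = 25, b = 25, c = 7, n = 17, d = 1

Rows 3 and 5 both sum to 66, so that's the common total.
Column 1: 24 − 2 + 18 + 10 + 15 = 65, so its missing entry is 66 − 65 = 1.
Row 1: 1 + 9 + 14 − 4 + 29 = 49, so its missing entry is 66 − 49 = 17.
Column 4: 17 + 19 + 19 + 19 − 15 = 59, so its missing entry is 66 − 59 = 7.
Row 2: 24 + 8 + 5 + 7 − 3 = 41, so its missing entry is 66 − 41 = 25.
Row 4: 18 + 9 − 4 + 19 − 1 = 41, so its missing entry is 66 − 41 = 25.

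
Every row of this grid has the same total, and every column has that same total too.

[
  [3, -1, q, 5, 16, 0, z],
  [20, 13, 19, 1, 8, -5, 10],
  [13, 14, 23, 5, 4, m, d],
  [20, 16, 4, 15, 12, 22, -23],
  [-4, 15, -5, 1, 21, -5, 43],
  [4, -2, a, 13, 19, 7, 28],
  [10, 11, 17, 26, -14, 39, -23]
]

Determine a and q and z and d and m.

a = -3, q = 11, z = 32, d = -1, m = 8

Rows 2 and 4 both sum to 66, so that's the common total.
The known cells in column 6 total 58, leaving 66 − 58 = 8 for the blank.
The known cells in row 3 total 67, leaving 66 − 67 = -1 for the blank.
The known cells in column 7 total 34, leaving 66 − 34 = 32 for the blank.
The known cells in row 1 total 55, leaving 66 − 55 = 11 for the blank.
The known cells in row 6 total 69, leaving 66 − 69 = -3 for the blank.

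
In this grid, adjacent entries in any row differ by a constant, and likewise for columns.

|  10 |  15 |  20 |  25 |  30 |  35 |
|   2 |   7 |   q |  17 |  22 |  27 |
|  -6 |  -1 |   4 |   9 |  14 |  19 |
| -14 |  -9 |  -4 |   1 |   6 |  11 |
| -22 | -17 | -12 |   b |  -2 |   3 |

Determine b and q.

Along each row the entries change by 5 per step; down each column they change by -8.
Row 5: from -22 at column 1, stepping by 5 to column 4 gives -7.
Row 2: from 2 at column 1, stepping by 5 to column 3 gives 12.

b = -7, q = 12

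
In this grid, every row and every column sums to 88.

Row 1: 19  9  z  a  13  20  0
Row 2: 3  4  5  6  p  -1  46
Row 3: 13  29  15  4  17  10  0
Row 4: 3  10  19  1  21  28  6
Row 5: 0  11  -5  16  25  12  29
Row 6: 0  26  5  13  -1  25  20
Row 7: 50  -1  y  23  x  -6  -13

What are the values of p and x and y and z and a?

Column 4 has 6 + 4 + 1 + 16 + 13 + 23 = 63; the blank must be 88 − 63 = 25.
Row 2 has 3 + 4 + 5 + 6 − 1 + 46 = 63; the blank must be 88 − 63 = 25.
Column 5 has 13 + 25 + 17 + 21 + 25 − 1 = 100; the blank must be 88 − 100 = -12.
Row 7 has 50 − 1 + 23 − 12 − 6 − 13 = 41; the blank must be 88 − 41 = 47.
Row 1 has 19 + 9 + 25 + 13 + 20 + 0 = 86; the blank must be 88 − 86 = 2.

p = 25, x = -12, y = 47, z = 2, a = 25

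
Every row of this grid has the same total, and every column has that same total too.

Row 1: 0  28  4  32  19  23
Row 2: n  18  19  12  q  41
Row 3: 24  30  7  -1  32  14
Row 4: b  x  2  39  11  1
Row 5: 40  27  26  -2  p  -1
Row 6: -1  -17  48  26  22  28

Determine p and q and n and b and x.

Rows 1 and 3 both sum to 106, so that's the common total.
Row 5: 40 + 27 + 26 − 2 − 1 = 90, so its missing entry is 106 − 90 = 16.
Column 2: 28 + 18 + 30 + 27 − 17 = 86, so its missing entry is 106 − 86 = 20.
Column 5: 19 + 32 + 11 + 16 + 22 = 100, so its missing entry is 106 − 100 = 6.
Row 4: 20 + 2 + 39 + 11 + 1 = 73, so its missing entry is 106 − 73 = 33.
Row 2: 18 + 19 + 12 + 6 + 41 = 96, so its missing entry is 106 − 96 = 10.

p = 16, q = 6, n = 10, b = 33, x = 20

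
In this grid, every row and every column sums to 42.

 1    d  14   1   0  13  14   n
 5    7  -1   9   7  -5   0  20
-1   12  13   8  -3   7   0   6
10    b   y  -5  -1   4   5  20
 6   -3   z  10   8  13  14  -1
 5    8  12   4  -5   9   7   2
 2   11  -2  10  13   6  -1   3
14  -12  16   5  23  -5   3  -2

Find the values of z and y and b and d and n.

z = -5, y = -5, b = 14, d = 5, n = -6

The known cells in column 8 total 48, leaving 42 − 48 = -6 for the blank.
The known cells in row 1 total 37, leaving 42 − 37 = 5 for the blank.
The known cells in column 2 total 28, leaving 42 − 28 = 14 for the blank.
The known cells in row 5 total 47, leaving 42 − 47 = -5 for the blank.
The known cells in row 4 total 47, leaving 42 − 47 = -5 for the blank.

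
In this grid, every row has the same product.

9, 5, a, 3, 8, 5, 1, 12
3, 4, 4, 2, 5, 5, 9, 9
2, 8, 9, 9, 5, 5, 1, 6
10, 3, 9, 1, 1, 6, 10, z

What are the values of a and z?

a = 3, z = 12

Rows 2 and 3 each multiply to 194400, so every row has product 194400.
Row 1: 9×5×3×8×5×1×12 = 64800, so the missing entry is 194400 ÷ 64800 = 3.
Row 4: 10×3×9×1×1×6×10 = 16200, so the missing entry is 194400 ÷ 16200 = 12.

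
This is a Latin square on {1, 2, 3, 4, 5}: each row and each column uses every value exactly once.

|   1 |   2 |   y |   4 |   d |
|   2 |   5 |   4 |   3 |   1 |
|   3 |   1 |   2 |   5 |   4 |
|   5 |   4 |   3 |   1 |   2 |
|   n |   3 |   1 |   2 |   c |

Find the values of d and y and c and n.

At (row 1, col 3): column 3 already has {1, 2, 3, 4}, so the value is 5.
At (row 5, col 1): column 1 already has {1, 2, 3, 5}, so the value is 4.
At (row 5, col 5): row 5 already has {1, 2, 3, 4}, so the value is 5.
Cell (1,5): row 1 already has {1, 2, 4, 5} → 3.

d = 3, y = 5, c = 5, n = 4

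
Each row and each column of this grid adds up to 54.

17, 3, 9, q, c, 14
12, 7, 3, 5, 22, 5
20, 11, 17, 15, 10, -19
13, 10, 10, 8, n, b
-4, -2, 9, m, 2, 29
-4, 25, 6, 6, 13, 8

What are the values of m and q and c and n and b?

The known cells in row 5 total 34, leaving 54 − 34 = 20 for the blank.
The known cells in column 4 total 54, leaving 54 − 54 = 0 for the blank.
The known cells in row 1 total 43, leaving 54 − 43 = 11 for the blank.
The known cells in column 5 total 58, leaving 54 − 58 = -4 for the blank.
The known cells in row 4 total 37, leaving 54 − 37 = 17 for the blank.

m = 20, q = 0, c = 11, n = -4, b = 17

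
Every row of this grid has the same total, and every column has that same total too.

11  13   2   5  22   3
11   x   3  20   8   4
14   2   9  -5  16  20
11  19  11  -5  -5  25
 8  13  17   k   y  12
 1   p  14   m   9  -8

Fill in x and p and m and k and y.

Rows 1 and 3 both sum to 56, so that's the common total.
The known cells in column 5 total 50, leaving 56 − 50 = 6 for the blank.
The known cells in row 5 total 56, leaving 56 − 56 = 0 for the blank.
The known cells in row 2 total 46, leaving 56 − 46 = 10 for the blank.
The known cells in column 2 total 57, leaving 56 − 57 = -1 for the blank.
The known cells in row 6 total 15, leaving 56 − 15 = 41 for the blank.

x = 10, p = -1, m = 41, k = 0, y = 6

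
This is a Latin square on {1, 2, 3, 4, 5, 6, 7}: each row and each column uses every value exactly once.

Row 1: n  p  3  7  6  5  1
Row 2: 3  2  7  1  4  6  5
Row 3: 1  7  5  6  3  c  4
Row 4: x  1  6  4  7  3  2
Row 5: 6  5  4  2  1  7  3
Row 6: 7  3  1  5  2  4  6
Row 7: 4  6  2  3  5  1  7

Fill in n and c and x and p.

For row 1, column 2: column 2 already has {1, 2, 3, 5, 6, 7}; that leaves 4.
At (row 1, col 1): row 1 already has {1, 3, 4, 5, 6, 7}, so the value is 2.
For row 3, column 6: row 3 already has {1, 3, 4, 5, 6, 7}; that leaves 2.
For row 4, column 1: row 4 already has {1, 2, 3, 4, 6, 7}; that leaves 5.

n = 2, c = 2, x = 5, p = 4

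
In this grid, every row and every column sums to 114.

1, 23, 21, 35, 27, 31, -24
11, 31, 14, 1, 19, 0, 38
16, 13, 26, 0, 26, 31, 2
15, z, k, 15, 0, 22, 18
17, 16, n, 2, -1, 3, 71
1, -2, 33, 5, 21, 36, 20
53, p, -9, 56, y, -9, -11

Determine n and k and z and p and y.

n = 6, k = 23, z = 21, p = 12, y = 22

Column 5: 27 + 19 + 26 + 0 − 1 + 21 = 92, so its missing entry is 114 − 92 = 22.
Row 7: 53 − 9 + 56 + 22 − 9 − 11 = 102, so its missing entry is 114 − 102 = 12.
Column 2: 23 + 31 + 13 + 16 − 2 + 12 = 93, so its missing entry is 114 − 93 = 21.
Row 5: 17 + 16 + 2 − 1 + 3 + 71 = 108, so its missing entry is 114 − 108 = 6.
Row 4: 15 + 21 + 15 + 0 + 22 + 18 = 91, so its missing entry is 114 − 91 = 23.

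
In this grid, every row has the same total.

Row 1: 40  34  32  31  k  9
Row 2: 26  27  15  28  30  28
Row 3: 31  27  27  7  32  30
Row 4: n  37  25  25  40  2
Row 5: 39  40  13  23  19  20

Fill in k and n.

The complete rows each total 154.
Row 1 is missing 154 − 146 = 8 (since 40 + 34 + 32 + 31 + 9 = 146).
Row 4 is missing 154 − 129 = 25 (since 37 + 25 + 25 + 40 + 2 = 129).

k = 8, n = 25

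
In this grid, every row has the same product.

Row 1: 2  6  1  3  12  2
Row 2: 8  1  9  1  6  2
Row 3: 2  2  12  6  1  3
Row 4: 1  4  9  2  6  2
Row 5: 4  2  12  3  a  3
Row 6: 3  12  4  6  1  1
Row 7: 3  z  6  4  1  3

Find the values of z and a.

z = 4, a = 1

Rows 2 and 4 each multiply to 864, so every row has product 864.
Row 7: 3×6×4×1×3 = 216, so the missing entry is 864 ÷ 216 = 4.
Row 5: 4×2×12×3×3 = 864, so the missing entry is 864 ÷ 864 = 1.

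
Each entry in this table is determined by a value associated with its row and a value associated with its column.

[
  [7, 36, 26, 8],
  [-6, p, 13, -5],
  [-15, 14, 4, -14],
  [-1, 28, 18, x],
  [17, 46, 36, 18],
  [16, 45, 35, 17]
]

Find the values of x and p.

x = 0, p = 23

The difference between any two rows is the same in every column — this is an addition table with the headers hidden.
Row 4 minus row 1 is -1 − 7 = -8, so its entry in column 4 is 8 + (-8) = 0.
Row 2 minus row 1 is -6 − 7 = -13, so its entry in column 2 is 36 + (-13) = 23.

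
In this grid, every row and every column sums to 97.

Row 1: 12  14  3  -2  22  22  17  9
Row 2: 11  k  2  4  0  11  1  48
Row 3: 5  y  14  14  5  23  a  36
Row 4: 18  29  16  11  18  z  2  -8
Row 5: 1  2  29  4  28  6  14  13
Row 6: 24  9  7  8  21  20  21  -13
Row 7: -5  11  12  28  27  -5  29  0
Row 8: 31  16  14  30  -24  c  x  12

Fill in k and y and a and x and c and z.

k = 20, y = -4, a = 4, x = 9, c = 9, z = 11

Row 2: 11 + 2 + 4 + 0 + 11 + 1 + 48 = 77, so its missing entry is 97 − 77 = 20.
Column 2: 14 + 20 + 29 + 2 + 9 + 11 + 16 = 101, so its missing entry is 97 − 101 = -4.
Row 3: 5 − 4 + 14 + 14 + 5 + 23 + 36 = 93, so its missing entry is 97 − 93 = 4.
Column 7: 17 + 1 + 4 + 2 + 14 + 21 + 29 = 88, so its missing entry is 97 − 88 = 9.
Row 8: 31 + 16 + 14 + 30 − 24 + 9 + 12 = 88, so its missing entry is 97 − 88 = 9.
Row 4: 18 + 29 + 16 + 11 + 18 + 2 − 8 = 86, so its missing entry is 97 − 86 = 11.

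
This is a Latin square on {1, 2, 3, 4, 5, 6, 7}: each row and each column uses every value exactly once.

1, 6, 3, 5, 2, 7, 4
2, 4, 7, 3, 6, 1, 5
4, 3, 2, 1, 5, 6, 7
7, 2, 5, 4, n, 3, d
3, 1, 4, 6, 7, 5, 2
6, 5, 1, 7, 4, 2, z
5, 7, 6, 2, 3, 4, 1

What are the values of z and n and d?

Cell (6,7): row 6 already has {1, 2, 4, 5, 6, 7} → 3.
At (row 4, col 5): column 5 already has {2, 3, 4, 5, 6, 7}, so the value is 1.
For row 4, column 7: row 4 already has {1, 2, 3, 4, 5, 7}; that leaves 6.

z = 3, n = 1, d = 6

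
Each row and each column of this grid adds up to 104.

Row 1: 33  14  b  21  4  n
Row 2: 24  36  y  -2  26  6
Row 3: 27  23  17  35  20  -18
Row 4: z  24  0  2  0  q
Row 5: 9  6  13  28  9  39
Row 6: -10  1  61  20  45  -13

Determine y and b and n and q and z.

y = 14, b = -1, n = 33, q = 57, z = 21

The known cells in row 2 total 90, leaving 104 − 90 = 14 for the blank.
The known cells in column 1 total 83, leaving 104 − 83 = 21 for the blank.
The known cells in column 3 total 105, leaving 104 − 105 = -1 for the blank.
The known cells in row 1 total 71, leaving 104 − 71 = 33 for the blank.
The known cells in row 4 total 47, leaving 104 − 47 = 57 for the blank.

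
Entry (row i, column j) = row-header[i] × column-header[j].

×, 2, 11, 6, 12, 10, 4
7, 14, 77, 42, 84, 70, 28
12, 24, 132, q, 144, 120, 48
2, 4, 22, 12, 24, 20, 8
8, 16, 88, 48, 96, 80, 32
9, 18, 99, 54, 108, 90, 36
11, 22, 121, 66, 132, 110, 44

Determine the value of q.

72

12 × 6 = 72.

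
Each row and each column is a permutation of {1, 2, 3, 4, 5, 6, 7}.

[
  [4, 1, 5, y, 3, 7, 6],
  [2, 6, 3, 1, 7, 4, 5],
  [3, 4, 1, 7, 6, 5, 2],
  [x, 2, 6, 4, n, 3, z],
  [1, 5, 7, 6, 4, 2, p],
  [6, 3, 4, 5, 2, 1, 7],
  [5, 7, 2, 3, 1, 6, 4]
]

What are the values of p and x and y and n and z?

Cell (4,5): column 5 already has {1, 2, 3, 4, 6, 7} → 5.
For row 1, column 4: row 1 already has {1, 3, 4, 5, 6, 7}; that leaves 2.
For row 5, column 7: row 5 already has {1, 2, 4, 5, 6, 7}; that leaves 3.
At (row 4, col 1): column 1 already has {1, 2, 3, 4, 5, 6}, so the value is 7.
At (row 4, col 7): row 4 already has {2, 3, 4, 5, 6, 7}, so the value is 1.

p = 3, x = 7, y = 2, n = 5, z = 1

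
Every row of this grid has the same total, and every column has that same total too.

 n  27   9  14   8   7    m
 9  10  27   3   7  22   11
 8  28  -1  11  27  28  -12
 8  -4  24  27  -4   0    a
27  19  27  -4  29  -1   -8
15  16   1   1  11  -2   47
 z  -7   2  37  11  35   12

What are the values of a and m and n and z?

Rows 2 and 3 both sum to 89, so that's the common total.
Row 7: -7 + 2 + 37 + 11 + 35 + 12 = 90, so its missing entry is 89 − 90 = -1.
Column 1: 9 + 8 + 8 + 27 + 15 − 1 = 66, so its missing entry is 89 − 66 = 23.
Row 1: 23 + 27 + 9 + 14 + 8 + 7 = 88, so its missing entry is 89 − 88 = 1.
Row 4: 8 − 4 + 24 + 27 − 4 + 0 = 51, so its missing entry is 89 − 51 = 38.

a = 38, m = 1, n = 23, z = -1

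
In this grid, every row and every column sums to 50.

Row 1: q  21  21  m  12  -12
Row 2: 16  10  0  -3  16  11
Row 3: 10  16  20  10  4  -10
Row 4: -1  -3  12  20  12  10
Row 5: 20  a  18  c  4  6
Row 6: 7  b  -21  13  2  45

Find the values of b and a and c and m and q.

b = 4, a = 2, c = 0, m = 10, q = -2

Column 1 has 16 + 10 − 1 + 20 + 7 = 52; the blank must be 50 − 52 = -2.
Row 1 has -2 + 21 + 21 + 12 − 12 = 40; the blank must be 50 − 40 = 10.
Column 4 has 10 − 3 + 10 + 20 + 13 = 50; the blank must be 50 − 50 = 0.
Row 6 has 7 − 21 + 13 + 2 + 45 = 46; the blank must be 50 − 46 = 4.
Row 5 has 20 + 18 + 0 + 4 + 6 = 48; the blank must be 50 − 48 = 2.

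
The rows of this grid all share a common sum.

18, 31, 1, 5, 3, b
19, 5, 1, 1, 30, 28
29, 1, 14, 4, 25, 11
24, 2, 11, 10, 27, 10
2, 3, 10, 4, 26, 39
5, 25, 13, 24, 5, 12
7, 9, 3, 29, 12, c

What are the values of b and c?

b = 26, c = 24

Row 3 sums to 84 and so does row 6; that's the common total.
In row 1 the known cells total 58, leaving 84 − 58 = 26.
In row 7 the known cells total 60, leaving 84 − 60 = 24.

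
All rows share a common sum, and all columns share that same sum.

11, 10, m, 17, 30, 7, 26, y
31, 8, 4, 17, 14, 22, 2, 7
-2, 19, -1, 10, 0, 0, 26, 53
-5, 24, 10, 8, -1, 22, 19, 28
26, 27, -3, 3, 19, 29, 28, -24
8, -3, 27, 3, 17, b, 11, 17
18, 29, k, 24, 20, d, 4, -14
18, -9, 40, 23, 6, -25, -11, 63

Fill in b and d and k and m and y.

Rows 2 and 3 both sum to 105, so that's the common total.
Column 8 has 7 + 53 + 28 − 24 + 17 − 14 + 63 = 130; the blank must be 105 − 130 = -25.
Row 6 has 8 − 3 + 27 + 3 + 17 + 11 + 17 = 80; the blank must be 105 − 80 = 25.
Column 6 has 7 + 22 + 0 + 22 + 29 + 25 − 25 = 80; the blank must be 105 − 80 = 25.
Row 7 has 18 + 29 + 24 + 20 + 25 + 4 − 14 = 106; the blank must be 105 − 106 = -1.
Row 1 has 11 + 10 + 17 + 30 + 7 + 26 − 25 = 76; the blank must be 105 − 76 = 29.

b = 25, d = 25, k = -1, m = 29, y = -25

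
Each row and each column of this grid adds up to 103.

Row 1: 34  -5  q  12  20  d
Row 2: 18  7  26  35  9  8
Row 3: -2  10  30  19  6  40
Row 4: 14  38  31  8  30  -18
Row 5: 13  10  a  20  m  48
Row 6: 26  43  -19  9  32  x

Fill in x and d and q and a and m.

x = 12, d = 13, q = 29, a = 6, m = 6

Column 5: 20 + 9 + 6 + 30 + 32 = 97, so its missing entry is 103 − 97 = 6.
Row 6: 26 + 43 − 19 + 9 + 32 = 91, so its missing entry is 103 − 91 = 12.
Row 5: 13 + 10 + 20 + 6 + 48 = 97, so its missing entry is 103 − 97 = 6.
Column 3: 26 + 30 + 31 + 6 − 19 = 74, so its missing entry is 103 − 74 = 29.
Row 1: 34 − 5 + 29 + 12 + 20 = 90, so its missing entry is 103 − 90 = 13.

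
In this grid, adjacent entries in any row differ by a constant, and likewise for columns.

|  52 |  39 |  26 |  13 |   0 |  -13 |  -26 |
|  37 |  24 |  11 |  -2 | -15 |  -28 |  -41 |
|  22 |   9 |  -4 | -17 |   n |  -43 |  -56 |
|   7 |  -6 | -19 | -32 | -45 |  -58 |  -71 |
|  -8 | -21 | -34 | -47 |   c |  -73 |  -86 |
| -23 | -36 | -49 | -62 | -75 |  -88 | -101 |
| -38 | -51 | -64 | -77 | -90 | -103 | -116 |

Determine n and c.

Along each row the entries change by -13 per step; down each column they change by -15.
Row 3: from 22 at column 1, stepping by -13 to column 5 gives -30.
Row 5: from -8 at column 1, stepping by -13 to column 5 gives -60.

n = -30, c = -60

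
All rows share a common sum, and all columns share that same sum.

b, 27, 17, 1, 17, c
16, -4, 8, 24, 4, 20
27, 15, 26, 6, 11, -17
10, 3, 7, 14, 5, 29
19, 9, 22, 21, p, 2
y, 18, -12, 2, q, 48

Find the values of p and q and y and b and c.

Rows 2 and 3 both sum to 68, so that's the common total.
The known cells in row 5 total 73, leaving 68 − 73 = -5 for the blank.
The known cells in column 5 total 32, leaving 68 − 32 = 36 for the blank.
The known cells in row 6 total 92, leaving 68 − 92 = -24 for the blank.
The known cells in column 1 total 48, leaving 68 − 48 = 20 for the blank.
The known cells in row 1 total 82, leaving 68 − 82 = -14 for the blank.

p = -5, q = 36, y = -24, b = 20, c = -14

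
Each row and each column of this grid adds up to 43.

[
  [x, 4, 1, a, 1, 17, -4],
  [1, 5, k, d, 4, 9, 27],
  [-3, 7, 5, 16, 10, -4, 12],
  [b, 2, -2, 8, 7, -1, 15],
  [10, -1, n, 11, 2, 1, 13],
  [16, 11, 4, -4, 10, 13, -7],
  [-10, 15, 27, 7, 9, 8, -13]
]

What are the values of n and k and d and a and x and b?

Row 5: 10 − 1 + 11 + 2 + 1 + 13 = 36, so its missing entry is 43 − 36 = 7.
Column 3: 1 + 5 − 2 + 7 + 4 + 27 = 42, so its missing entry is 43 − 42 = 1.
Row 4: 2 − 2 + 8 + 7 − 1 + 15 = 29, so its missing entry is 43 − 29 = 14.
Column 1: 1 − 3 + 14 + 10 + 16 − 10 = 28, so its missing entry is 43 − 28 = 15.
Row 1: 15 + 4 + 1 + 1 + 17 − 4 = 34, so its missing entry is 43 − 34 = 9.
Row 2: 1 + 5 + 1 + 4 + 9 + 27 = 47, so its missing entry is 43 − 47 = -4.

n = 7, k = 1, d = -4, a = 9, x = 15, b = 14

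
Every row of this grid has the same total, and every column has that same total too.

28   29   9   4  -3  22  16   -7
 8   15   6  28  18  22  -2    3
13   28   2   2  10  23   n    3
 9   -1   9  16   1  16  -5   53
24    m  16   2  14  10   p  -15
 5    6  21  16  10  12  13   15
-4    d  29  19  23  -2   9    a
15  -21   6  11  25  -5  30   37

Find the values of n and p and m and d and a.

n = 17, p = 20, m = 27, d = 15, a = 9

Rows 1 and 2 both sum to 98, so that's the common total.
The known cells in column 8 total 89, leaving 98 − 89 = 9 for the blank.
The known cells in row 7 total 83, leaving 98 − 83 = 15 for the blank.
The known cells in row 3 total 81, leaving 98 − 81 = 17 for the blank.
The known cells in column 7 total 78, leaving 98 − 78 = 20 for the blank.
The known cells in row 5 total 71, leaving 98 − 71 = 27 for the blank.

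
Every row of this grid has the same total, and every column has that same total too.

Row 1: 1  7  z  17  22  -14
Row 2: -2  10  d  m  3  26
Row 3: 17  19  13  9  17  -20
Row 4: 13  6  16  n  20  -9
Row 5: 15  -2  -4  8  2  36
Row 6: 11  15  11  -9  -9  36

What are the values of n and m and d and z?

Rows 3 and 5 both sum to 55, so that's the common total.
Row 4: 13 + 6 + 16 + 20 − 9 = 46, so its missing entry is 55 − 46 = 9.
Column 4: 17 + 9 + 9 + 8 − 9 = 34, so its missing entry is 55 − 34 = 21.
Row 2: -2 + 10 + 21 + 3 + 26 = 58, so its missing entry is 55 − 58 = -3.
Row 1: 1 + 7 + 17 + 22 − 14 = 33, so its missing entry is 55 − 33 = 22.

n = 9, m = 21, d = -3, z = 22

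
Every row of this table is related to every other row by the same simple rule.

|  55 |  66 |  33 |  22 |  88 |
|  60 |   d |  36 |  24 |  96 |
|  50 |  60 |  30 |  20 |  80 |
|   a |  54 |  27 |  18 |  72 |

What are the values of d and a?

d = 72, a = 45

Each row is a constant multiple of every other row — this is a multiplication table with the headers hidden.
Row 2 is 36/33 = 12/11 times row 1, so its entry in column 2 is 66 × 12/11 = 72.
Row 4 is 27/33 = 9/11 times row 1, so its entry in column 1 is 55 × 9/11 = 45.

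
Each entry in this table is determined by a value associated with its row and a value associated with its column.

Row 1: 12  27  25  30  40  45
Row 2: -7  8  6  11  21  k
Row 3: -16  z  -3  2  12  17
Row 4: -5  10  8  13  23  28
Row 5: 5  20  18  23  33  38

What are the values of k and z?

The difference between any two rows is the same in every column — this is an addition table with the headers hidden.
Row 2 minus row 1 is 21 − 40 = -19, so its entry in column 6 is 45 + (-19) = 26.
Row 3 minus row 1 is 12 − 40 = -28, so its entry in column 2 is 27 + (-28) = -1.

k = 26, z = -1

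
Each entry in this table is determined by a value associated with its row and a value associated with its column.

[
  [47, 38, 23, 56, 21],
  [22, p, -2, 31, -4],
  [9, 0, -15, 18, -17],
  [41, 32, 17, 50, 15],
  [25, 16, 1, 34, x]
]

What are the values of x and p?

The difference between any two rows is the same in every column — this is an addition table with the headers hidden.
Row 5 minus row 1 is 25 − 47 = -22, so its entry in column 5 is 21 + (-22) = -1.
Row 2 minus row 1 is 22 − 47 = -25, so its entry in column 2 is 38 + (-25) = 13.

x = -1, p = 13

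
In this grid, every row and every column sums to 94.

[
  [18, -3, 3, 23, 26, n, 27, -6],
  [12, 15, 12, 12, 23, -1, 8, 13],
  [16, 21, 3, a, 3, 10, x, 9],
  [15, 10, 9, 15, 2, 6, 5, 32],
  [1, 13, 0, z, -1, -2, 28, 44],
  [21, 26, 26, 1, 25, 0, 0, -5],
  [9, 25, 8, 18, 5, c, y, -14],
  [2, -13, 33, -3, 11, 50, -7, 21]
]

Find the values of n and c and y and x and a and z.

The known cells in row 5 total 83, leaving 94 − 83 = 11 for the blank.
The known cells in column 4 total 77, leaving 94 − 77 = 17 for the blank.
The known cells in row 3 total 79, leaving 94 − 79 = 15 for the blank.
The known cells in row 1 total 88, leaving 94 − 88 = 6 for the blank.
The known cells in column 6 total 69, leaving 94 − 69 = 25 for the blank.
The known cells in row 7 total 76, leaving 94 − 76 = 18 for the blank.

n = 6, c = 25, y = 18, x = 15, a = 17, z = 11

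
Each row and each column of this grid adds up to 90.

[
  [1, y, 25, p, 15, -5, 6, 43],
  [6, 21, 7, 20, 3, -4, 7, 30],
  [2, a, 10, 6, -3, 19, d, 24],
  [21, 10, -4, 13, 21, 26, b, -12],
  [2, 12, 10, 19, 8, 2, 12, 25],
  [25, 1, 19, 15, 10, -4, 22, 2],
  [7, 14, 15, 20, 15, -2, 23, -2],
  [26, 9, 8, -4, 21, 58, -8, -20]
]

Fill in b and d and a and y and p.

Column 4 has 20 + 6 + 13 + 19 + 15 + 20 − 4 = 89; the blank must be 90 − 89 = 1.
Row 1 has 1 + 25 + 1 + 15 − 5 + 6 + 43 = 86; the blank must be 90 − 86 = 4.
Column 2 has 4 + 21 + 10 + 12 + 1 + 14 + 9 = 71; the blank must be 90 − 71 = 19.
Row 3 has 2 + 19 + 10 + 6 − 3 + 19 + 24 = 77; the blank must be 90 − 77 = 13.
Row 4 has 21 + 10 − 4 + 13 + 21 + 26 − 12 = 75; the blank must be 90 − 75 = 15.

b = 15, d = 13, a = 19, y = 4, p = 1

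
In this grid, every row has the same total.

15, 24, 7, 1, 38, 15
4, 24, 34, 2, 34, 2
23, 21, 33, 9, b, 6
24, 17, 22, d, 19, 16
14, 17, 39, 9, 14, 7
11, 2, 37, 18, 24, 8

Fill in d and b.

Row 1 sums to 100 and so does row 5; that's the common total.
In row 4 the known cells total 98, leaving 100 − 98 = 2.
In row 3 the known cells total 92, leaving 100 − 92 = 8.

d = 2, b = 8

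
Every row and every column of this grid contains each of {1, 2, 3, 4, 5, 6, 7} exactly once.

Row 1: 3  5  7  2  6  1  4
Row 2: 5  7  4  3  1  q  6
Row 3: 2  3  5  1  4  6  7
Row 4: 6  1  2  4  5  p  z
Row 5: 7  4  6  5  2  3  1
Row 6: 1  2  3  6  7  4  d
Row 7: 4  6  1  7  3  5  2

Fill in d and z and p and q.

d = 5, z = 3, p = 7, q = 2

At (row 2, col 6): row 2 already has {1, 3, 4, 5, 6, 7}, so the value is 2.
For row 6, column 7: row 6 already has {1, 2, 3, 4, 6, 7}; that leaves 5.
Cell (4,6): column 6 already has {1, 2, 3, 4, 5, 6} → 7.
For row 4, column 7: row 4 already has {1, 2, 4, 5, 6, 7}; that leaves 3.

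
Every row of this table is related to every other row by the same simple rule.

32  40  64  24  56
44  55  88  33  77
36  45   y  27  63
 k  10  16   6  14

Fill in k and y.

Each row is a constant multiple of every other row — this is a multiplication table with the headers hidden.
Row 4 is 14/56 = 1/4 times row 1, so its entry in column 1 is 32 × 1/4 = 8.
Row 3 is 63/56 = 9/8 times row 1, so its entry in column 3 is 64 × 9/8 = 72.

k = 8, y = 72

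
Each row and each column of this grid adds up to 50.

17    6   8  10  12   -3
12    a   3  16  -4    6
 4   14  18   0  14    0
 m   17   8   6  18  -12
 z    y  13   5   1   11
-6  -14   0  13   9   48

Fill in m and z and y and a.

m = 13, z = 10, y = 10, a = 17

Row 2 has 12 + 3 + 16 − 4 + 6 = 33; the blank must be 50 − 33 = 17.
Column 2 has 6 + 17 + 14 + 17 − 14 = 40; the blank must be 50 − 40 = 10.
Row 5 has 10 + 13 + 5 + 1 + 11 = 40; the blank must be 50 − 40 = 10.
Row 4 has 17 + 8 + 6 + 18 − 12 = 37; the blank must be 50 − 37 = 13.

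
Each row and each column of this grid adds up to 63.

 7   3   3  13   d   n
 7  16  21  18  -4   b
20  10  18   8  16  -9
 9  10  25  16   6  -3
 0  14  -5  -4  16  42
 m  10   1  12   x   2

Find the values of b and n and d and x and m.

Row 2 has 7 + 16 + 21 + 18 − 4 = 58; the blank must be 63 − 58 = 5.
Column 1 has 7 + 7 + 20 + 9 + 0 = 43; the blank must be 63 − 43 = 20.
Row 6 has 20 + 10 + 1 + 12 + 2 = 45; the blank must be 63 − 45 = 18.
Column 5 has -4 + 16 + 6 + 16 + 18 = 52; the blank must be 63 − 52 = 11.
Row 1 has 7 + 3 + 3 + 13 + 11 = 37; the blank must be 63 − 37 = 26.

b = 5, n = 26, d = 11, x = 18, m = 20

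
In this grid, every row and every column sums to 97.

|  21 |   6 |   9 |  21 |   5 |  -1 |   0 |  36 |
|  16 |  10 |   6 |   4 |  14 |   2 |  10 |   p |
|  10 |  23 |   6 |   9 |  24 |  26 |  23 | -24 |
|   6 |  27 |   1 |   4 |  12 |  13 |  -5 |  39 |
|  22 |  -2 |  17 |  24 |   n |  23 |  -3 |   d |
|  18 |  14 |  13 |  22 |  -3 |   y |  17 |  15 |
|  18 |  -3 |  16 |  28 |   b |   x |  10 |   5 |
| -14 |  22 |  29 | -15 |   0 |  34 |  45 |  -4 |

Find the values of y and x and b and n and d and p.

y = 1, x = -1, b = 24, n = 21, d = -5, p = 35

Row 6: 18 + 14 + 13 + 22 − 3 + 17 + 15 = 96, so its missing entry is 97 − 96 = 1.
Column 6: -1 + 2 + 26 + 13 + 23 + 1 + 34 = 98, so its missing entry is 97 − 98 = -1.
Row 7: 18 − 3 + 16 + 28 − 1 + 10 + 5 = 73, so its missing entry is 97 − 73 = 24.
Column 5: 5 + 14 + 24 + 12 − 3 + 24 + 0 = 76, so its missing entry is 97 − 76 = 21.
Row 2: 16 + 10 + 6 + 4 + 14 + 2 + 10 = 62, so its missing entry is 97 − 62 = 35.
Row 5: 22 − 2 + 17 + 24 + 21 + 23 − 3 = 102, so its missing entry is 97 − 102 = -5.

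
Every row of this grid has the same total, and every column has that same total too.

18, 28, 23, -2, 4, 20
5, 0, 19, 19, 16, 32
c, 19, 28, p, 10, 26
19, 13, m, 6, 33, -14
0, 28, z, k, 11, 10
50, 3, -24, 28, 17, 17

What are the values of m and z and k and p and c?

m = 34, z = 11, k = 31, p = 9, c = -1

Rows 1 and 2 both sum to 91, so that's the common total.
The known cells in column 1 total 92, leaving 91 − 92 = -1 for the blank.
The known cells in row 3 total 82, leaving 91 − 82 = 9 for the blank.
The known cells in column 4 total 60, leaving 91 − 60 = 31 for the blank.
The known cells in row 5 total 80, leaving 91 − 80 = 11 for the blank.
The known cells in row 4 total 57, leaving 91 − 57 = 34 for the blank.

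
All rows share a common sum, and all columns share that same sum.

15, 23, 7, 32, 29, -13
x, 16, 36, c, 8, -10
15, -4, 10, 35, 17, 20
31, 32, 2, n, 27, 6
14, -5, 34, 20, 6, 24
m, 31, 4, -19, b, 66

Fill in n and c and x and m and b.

Rows 1 and 3 both sum to 93, so that's the common total.
The known cells in column 5 total 87, leaving 93 − 87 = 6 for the blank.
The known cells in row 4 total 98, leaving 93 − 98 = -5 for the blank.
The known cells in row 6 total 88, leaving 93 − 88 = 5 for the blank.
The known cells in column 1 total 80, leaving 93 − 80 = 13 for the blank.
The known cells in row 2 total 63, leaving 93 − 63 = 30 for the blank.

n = -5, c = 30, x = 13, m = 5, b = 6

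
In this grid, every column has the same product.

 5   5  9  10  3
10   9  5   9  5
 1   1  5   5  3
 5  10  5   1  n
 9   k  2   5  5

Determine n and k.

Columns 1 and 4 each multiply to 2250, so every column has product 2250.
Column 5: 3×5×3×5 = 225, so the missing entry is 2250 ÷ 225 = 10.
Column 2: 5×9×1×10 = 450, so the missing entry is 2250 ÷ 450 = 5.

n = 10, k = 5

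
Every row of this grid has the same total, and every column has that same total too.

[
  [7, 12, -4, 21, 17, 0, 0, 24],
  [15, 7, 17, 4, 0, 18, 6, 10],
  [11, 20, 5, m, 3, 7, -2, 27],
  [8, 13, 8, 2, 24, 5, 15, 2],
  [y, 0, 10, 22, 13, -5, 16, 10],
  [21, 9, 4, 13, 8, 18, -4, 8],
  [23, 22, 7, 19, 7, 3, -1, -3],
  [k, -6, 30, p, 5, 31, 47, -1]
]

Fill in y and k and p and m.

y = 11, k = -19, p = -10, m = 6

Rows 1 and 2 both sum to 77, so that's the common total.
The known cells in row 3 total 71, leaving 77 − 71 = 6 for the blank.
The known cells in row 5 total 66, leaving 77 − 66 = 11 for the blank.
The known cells in column 1 total 96, leaving 77 − 96 = -19 for the blank.
The known cells in row 8 total 87, leaving 77 − 87 = -10 for the blank.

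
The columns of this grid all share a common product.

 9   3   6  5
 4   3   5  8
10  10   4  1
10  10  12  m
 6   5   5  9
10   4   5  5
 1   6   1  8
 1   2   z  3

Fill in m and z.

m = 5, z = 6

Columns 1 and 2 each multiply to 216000, so every column has product 216000.
Column 4: 5×8×1×9×5×8×3 = 43200, so the missing entry is 216000 ÷ 43200 = 5.
Column 3: 6×5×4×12×5×5×1 = 36000, so the missing entry is 216000 ÷ 36000 = 6.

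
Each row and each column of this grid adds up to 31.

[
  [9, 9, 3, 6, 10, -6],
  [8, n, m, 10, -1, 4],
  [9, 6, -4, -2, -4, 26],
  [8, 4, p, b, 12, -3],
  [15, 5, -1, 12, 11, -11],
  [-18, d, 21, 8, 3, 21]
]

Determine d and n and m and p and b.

d = -4, n = 11, m = -1, p = 13, b = -3

Row 6: -18 + 21 + 8 + 3 + 21 = 35, so its missing entry is 31 − 35 = -4.
Column 2: 9 + 6 + 4 + 5 − 4 = 20, so its missing entry is 31 − 20 = 11.
Row 2: 8 + 11 + 10 − 1 + 4 = 32, so its missing entry is 31 − 32 = -1.
Column 4: 6 + 10 − 2 + 12 + 8 = 34, so its missing entry is 31 − 34 = -3.
Row 4: 8 + 4 − 3 + 12 − 3 = 18, so its missing entry is 31 − 18 = 13.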